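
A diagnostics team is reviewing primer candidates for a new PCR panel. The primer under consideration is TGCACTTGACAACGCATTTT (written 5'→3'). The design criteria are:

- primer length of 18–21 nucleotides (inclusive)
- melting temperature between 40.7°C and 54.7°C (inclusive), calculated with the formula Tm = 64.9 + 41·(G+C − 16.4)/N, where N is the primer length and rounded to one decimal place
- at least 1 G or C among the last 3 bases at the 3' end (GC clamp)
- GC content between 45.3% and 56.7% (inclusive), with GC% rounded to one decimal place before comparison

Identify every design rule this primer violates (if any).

Base counts: A=5, T=7, G=3, C=5 (length 20).
length: length 20 ✓
Tm: Tm = 64.9 + 41·(8 − 16.4)/20 = 47.7°C ✓
GC clamp: 3' end TTT has 0 G/C, need ≥1 ✗
GC content: GC 8/20 = 40.0%, outside 45.3–56.7% ✗

Fails: GC clamp, GC content.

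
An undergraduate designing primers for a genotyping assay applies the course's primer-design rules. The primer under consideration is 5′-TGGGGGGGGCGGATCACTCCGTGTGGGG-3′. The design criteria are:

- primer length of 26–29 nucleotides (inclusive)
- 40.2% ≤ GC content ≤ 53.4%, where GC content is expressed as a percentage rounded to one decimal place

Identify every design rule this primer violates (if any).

Base counts: A=2, T=5, G=16, C=5 (length 28).
length: length 28 ✓
GC content: GC 21/28 = 75.0%, outside 40.2–53.4% ✗

Fails: GC content.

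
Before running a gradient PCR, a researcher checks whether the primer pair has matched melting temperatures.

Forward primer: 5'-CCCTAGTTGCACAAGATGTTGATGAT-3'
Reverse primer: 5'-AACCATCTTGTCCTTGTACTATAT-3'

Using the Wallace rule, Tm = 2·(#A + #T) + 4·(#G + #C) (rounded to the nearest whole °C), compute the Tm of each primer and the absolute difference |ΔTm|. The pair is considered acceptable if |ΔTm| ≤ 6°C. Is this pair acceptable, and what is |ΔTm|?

Forward: A=7 T=8 G=6 C=5 → Tm = 2·15 + 4·11 = 74°C.
Reverse: A=6 T=10 G=2 C=6 → Tm = 2·16 + 4·8 = 64°C.
|ΔTm| = |74 − 64| = 10°C, > 6°C.

|ΔTm| = 10°C; the pair is not acceptable.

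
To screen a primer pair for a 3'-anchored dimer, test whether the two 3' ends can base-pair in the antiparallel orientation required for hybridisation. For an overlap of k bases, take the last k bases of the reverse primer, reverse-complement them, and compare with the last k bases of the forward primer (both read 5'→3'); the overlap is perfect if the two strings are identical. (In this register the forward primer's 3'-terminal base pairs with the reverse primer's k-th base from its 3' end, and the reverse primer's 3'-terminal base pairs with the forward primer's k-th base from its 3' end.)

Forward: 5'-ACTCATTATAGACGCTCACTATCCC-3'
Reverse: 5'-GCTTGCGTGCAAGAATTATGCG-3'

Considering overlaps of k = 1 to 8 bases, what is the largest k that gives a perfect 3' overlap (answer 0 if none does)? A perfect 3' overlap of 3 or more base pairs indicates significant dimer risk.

Last 8 bases (5'→3') — forward …ACTATCCC, reverse …ATTATGCG.
Reverse complement of the reverse primer's last 8 bases: CGCATAAT; its first k bases are the reverse complement of the reverse primer's last k bases, so a perfect k-base overlap needs the forward primer's last k bases to equal them.
Comparing (forward last k vs required): k=1: C vs C ✓; k=2: CC vs CG ✗; k=3: CCC vs CGC ✗; k=4: TCCC vs CGCA ✗; k=5: ATCCC vs CGCAT ✗; k=6: TATCCC vs CGCATA ✗; k=7: CTATCCC vs CGCATAA ✗; k=8: ACTATCCC vs CGCATAAT ✗.
Only k = 1 is perfect, so the longest perfect 3' overlap is 1.

Longest perfect overlap: 1 complementary base pair; below the dimer-risk threshold (threshold 3).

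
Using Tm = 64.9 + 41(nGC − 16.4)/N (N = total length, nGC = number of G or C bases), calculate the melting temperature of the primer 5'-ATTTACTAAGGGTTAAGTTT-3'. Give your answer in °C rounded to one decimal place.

Base counts: A=6, T=9, G=4, C=1; G+C = 5, N = 20.
Tm = 64.9 + 41·(5 − 16.4)/20 = 64.9 + -467.40/20 = 41.5°C.

41.5°C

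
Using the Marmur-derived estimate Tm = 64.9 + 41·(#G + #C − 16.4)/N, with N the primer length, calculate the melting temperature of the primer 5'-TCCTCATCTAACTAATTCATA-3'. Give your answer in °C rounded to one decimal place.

44.6°C

Base counts: A=7, T=8, G=0, C=6; G+C = 6, N = 21.
Tm = 64.9 + 41·(6 − 16.4)/21 = 64.9 + -426.40/21 = 44.6°C.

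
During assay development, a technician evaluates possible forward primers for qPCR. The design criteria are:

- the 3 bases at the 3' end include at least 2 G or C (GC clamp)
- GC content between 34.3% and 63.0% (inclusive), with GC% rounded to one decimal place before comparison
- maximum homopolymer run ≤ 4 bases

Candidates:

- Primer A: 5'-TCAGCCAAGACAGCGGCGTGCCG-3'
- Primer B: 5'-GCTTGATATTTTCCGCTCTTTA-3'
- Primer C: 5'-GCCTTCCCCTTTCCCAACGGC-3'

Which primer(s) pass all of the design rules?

Primer A (23 nt, A=5 T=2 G=8 C=8): 3' end CCG has 3 G/C ✓; GC 16/23 = 69.6%, outside 34.3–63.0% ✗; longest run = 2 ✓ — fails.
Primer B (22 nt, A=3 T=11 G=3 C=5): 3' end TTA has 0 G/C, need ≥2 ✗; GC 8/22 = 36.4% ✓; longest run = 4 ✓ — fails.
Primer C (21 nt, A=2 T=5 G=3 C=11): 3' end GGC has 3 G/C ✓; GC 14/21 = 66.7%, outside 34.3–63.0% ✗; longest run = 4 ✓ — fails.

None of the candidates satisfy all criteria.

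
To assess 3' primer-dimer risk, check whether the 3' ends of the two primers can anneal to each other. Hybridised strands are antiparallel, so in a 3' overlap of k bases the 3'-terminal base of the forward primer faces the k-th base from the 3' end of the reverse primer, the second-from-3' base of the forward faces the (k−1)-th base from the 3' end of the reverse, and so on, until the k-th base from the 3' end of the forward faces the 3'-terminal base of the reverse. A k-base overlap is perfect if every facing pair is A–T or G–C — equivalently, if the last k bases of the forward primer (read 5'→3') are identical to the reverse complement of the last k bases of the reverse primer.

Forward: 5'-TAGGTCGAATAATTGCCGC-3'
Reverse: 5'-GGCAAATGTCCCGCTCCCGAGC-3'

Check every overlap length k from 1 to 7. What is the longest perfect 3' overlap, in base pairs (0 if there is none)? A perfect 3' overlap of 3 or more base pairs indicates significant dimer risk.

Longest perfect overlap: 2 complementary base pairs; below the dimer-risk threshold (threshold 3).

Last 7 bases (5'→3') — forward …TTGCCGC, reverse …CCCGAGC.
Reverse complement of the reverse primer's last 7 bases: GCTCGGG; its first k bases are the reverse complement of the reverse primer's last k bases, so a perfect k-base overlap needs the forward primer's last k bases to equal them.
Comparing (forward last k vs required): k=1: C vs G ✗; k=2: GC vs GC ✓; k=3: CGC vs GCT ✗; k=4: CCGC vs GCTC ✗; k=5: GCCGC vs GCTCG ✗; k=6: TGCCGC vs GCTCGG ✗; k=7: TTGCCGC vs GCTCGGG ✗.
Only k = 2 is perfect, so the longest perfect 3' overlap is 2.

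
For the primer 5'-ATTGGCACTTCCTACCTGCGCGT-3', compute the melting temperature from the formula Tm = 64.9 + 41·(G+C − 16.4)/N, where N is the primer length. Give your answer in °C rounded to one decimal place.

Base counts: A=3, T=7, G=5, C=8; G+C = 13, N = 23.
Tm = 64.9 + 41·(13 − 16.4)/23 = 64.9 + -139.40/23 = 58.8°C.

58.8°C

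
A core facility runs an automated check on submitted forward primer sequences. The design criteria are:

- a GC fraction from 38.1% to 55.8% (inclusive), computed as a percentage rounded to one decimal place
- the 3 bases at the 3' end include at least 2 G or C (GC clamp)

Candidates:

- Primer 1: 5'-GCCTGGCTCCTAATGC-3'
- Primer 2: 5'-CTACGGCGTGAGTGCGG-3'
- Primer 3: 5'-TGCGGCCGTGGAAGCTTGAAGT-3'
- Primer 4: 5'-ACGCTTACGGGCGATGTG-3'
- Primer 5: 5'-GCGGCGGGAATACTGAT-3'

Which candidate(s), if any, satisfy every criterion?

None of the candidates satisfy all criteria.

Primer 1 (16 nt, A=2 T=4 G=4 C=6): GC 10/16 = 62.5%, outside 38.1–55.8% ✗; 3' end TGC has 2 G/C ✓ — fails.
Primer 2 (17 nt, A=2 T=3 G=8 C=4): GC 12/17 = 70.6%, outside 38.1–55.8% ✗; 3' end CGG has 3 G/C ✓ — fails.
Primer 3 (22 nt, A=4 T=5 G=9 C=4): GC 13/22 = 59.1%, outside 38.1–55.8% ✗; 3' end AGT has 1 G/C, need ≥2 ✗ — fails.
Primer 4 (18 nt, A=3 T=4 G=7 C=4): GC 11/18 = 61.1%, outside 38.1–55.8% ✗; 3' end GTG has 2 G/C ✓ — fails.
Primer 5 (17 nt, A=4 T=3 G=7 C=3): GC 10/17 = 58.8%, outside 38.1–55.8% ✗; 3' end GAT has 1 G/C, need ≥2 ✗ — fails.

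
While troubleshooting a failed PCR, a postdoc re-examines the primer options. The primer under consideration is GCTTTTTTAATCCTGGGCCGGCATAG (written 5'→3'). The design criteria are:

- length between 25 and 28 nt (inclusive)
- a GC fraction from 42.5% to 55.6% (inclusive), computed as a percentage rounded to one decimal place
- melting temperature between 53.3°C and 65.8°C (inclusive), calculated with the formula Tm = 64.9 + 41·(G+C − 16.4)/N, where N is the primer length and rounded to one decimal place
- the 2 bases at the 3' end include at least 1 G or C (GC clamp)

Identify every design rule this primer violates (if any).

Base counts: A=4, T=9, G=7, C=6 (length 26).
length: length 26 ✓
GC content: GC 13/26 = 50.0% ✓
Tm: Tm = 64.9 + 41·(13 − 16.4)/26 = 59.5°C ✓
GC clamp: 3' end AG has 1 G/C ✓

Meets all criteria.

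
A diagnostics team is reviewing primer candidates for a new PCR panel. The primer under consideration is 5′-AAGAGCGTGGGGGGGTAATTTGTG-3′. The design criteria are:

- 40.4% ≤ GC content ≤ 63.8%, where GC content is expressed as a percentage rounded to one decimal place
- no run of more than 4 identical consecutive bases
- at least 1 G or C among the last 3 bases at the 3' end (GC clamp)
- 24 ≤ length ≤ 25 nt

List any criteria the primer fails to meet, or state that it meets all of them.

Fails: homopolymer run.

Base counts: A=5, T=6, G=12, C=1 (length 24).
GC content: GC 13/24 = 54.2% ✓
homopolymer run: longest run = 7, exceeds 4 ✗
GC clamp: 3' end GTG has 2 G/C ✓
length: length 24 ✓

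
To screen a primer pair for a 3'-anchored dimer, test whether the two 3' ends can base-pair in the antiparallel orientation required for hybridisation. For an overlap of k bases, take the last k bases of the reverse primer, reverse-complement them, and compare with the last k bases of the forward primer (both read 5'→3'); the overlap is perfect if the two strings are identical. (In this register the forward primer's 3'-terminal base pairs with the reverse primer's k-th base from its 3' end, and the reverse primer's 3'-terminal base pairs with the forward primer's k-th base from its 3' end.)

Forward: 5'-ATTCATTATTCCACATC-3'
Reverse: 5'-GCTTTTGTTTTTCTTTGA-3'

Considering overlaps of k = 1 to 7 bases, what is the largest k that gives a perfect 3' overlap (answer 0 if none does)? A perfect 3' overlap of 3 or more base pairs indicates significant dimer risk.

Longest perfect overlap: 2 complementary base pairs; below the dimer-risk threshold (threshold 3).

Last 7 bases (5'→3') — forward …CCACATC, reverse …TCTTTGA.
Reverse complement of the reverse primer's last 7 bases: TCAAAGA; its first k bases are the reverse complement of the reverse primer's last k bases, so a perfect k-base overlap needs the forward primer's last k bases to equal them.
Comparing (forward last k vs required): k=1: C vs T ✗; k=2: TC vs TC ✓; k=3: ATC vs TCA ✗; k=4: CATC vs TCAA ✗; k=5: ACATC vs TCAAA ✗; k=6: CACATC vs TCAAAG ✗; k=7: CCACATC vs TCAAAGA ✗.
Only k = 2 is perfect, so the longest perfect 3' overlap is 2.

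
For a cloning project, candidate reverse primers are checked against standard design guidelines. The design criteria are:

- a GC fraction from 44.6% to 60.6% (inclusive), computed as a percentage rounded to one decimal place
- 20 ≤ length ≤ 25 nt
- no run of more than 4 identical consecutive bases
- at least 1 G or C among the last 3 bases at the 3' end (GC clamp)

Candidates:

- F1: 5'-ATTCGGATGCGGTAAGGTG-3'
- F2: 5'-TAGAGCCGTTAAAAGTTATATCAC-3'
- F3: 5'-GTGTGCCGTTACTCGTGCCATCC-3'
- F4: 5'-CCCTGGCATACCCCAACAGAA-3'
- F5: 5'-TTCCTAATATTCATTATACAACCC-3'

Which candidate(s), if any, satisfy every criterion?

F1 (19 nt, A=4 T=5 G=8 C=2): GC 10/19 = 52.6% ✓; length 19, outside 20–25 ✗; longest run = 2 ✓; 3' end GTG has 2 G/C ✓ — fails.
F2 (24 nt, A=9 T=7 G=4 C=4): GC 8/24 = 33.3%, outside 44.6–60.6% ✗; length 24 ✓; longest run = 4 ✓; 3' end CAC has 2 G/C ✓ — fails.
F3 (23 nt, A=2 T=7 G=6 C=8): GC 14/23 = 60.9%, outside 44.6–60.6% ✗; length 23 ✓; longest run = 2 ✓; 3' end TCC has 2 G/C ✓ — fails.
F4 (21 nt, A=7 T=2 G=3 C=9): GC 12/21 = 57.1% ✓; length 21 ✓; longest run = 4 ✓; 3' end GAA has 1 G/C ✓ — passes.
F5 (24 nt, A=8 T=9 G=0 C=7): GC 7/24 = 29.2%, outside 44.6–60.6% ✗; length 24 ✓; longest run = 3 ✓; 3' end CCC has 3 G/C ✓ — fails.

F4 only.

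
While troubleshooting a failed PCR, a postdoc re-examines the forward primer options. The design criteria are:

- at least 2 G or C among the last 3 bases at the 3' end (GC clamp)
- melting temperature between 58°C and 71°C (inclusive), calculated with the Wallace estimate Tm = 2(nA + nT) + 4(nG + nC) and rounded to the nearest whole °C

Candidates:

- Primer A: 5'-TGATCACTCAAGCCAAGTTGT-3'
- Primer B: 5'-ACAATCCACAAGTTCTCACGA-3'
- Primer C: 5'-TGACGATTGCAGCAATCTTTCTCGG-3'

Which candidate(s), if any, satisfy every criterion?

Primer B only.

Primer A (21 nt, A=6 T=6 G=4 C=5): 3' end TGT has 1 G/C, need ≥2 ✗; Tm = 2·12 + 4·9 = 60°C ✓ — fails.
Primer B (21 nt, A=8 T=4 G=2 C=7): 3' end CGA has 2 G/C ✓; Tm = 2·12 + 4·9 = 60°C ✓ — passes.
Primer C (25 nt, A=5 T=8 G=6 C=6): 3' end CGG has 3 G/C ✓; Tm = 2·13 + 4·12 = 74°C, outside 58–71°C ✗ — fails.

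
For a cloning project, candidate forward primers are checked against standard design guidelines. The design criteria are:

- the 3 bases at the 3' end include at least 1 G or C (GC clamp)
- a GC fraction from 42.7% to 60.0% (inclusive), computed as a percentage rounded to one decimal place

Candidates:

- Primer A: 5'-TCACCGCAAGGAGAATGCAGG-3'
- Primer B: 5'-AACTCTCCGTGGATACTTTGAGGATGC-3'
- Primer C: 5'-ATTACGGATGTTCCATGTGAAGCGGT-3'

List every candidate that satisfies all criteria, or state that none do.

Primer A (21 nt, A=7 T=2 G=7 C=5): 3' end AGG has 2 G/C ✓; GC 12/21 = 57.1% ✓ — passes.
Primer B (27 nt, A=6 T=8 G=7 C=6): 3' end TGC has 2 G/C ✓; GC 13/27 = 48.1% ✓ — passes.
Primer C (26 nt, A=6 T=8 G=8 C=4): 3' end GGT has 2 G/C ✓; GC 12/26 = 46.2% ✓ — passes.

Primer A, Primer B and Primer C.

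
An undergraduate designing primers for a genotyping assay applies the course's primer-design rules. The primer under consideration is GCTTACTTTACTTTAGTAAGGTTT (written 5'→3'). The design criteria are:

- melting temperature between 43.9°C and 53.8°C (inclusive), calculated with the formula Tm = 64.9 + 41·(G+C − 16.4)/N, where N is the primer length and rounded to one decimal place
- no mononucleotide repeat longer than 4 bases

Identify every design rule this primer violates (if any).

Meets all criteria.

Base counts: A=5, T=12, G=4, C=3 (length 24).
Tm: Tm = 64.9 + 41·(7 − 16.4)/24 = 48.8°C ✓
homopolymer run: longest run = 3 ✓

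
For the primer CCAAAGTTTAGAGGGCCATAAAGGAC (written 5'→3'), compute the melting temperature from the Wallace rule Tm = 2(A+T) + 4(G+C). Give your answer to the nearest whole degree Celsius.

76°C

Base counts: A=10, T=4, G=7, C=5 (length 26).
Tm = 2·(10+4) + 4·(7+5) = 2·14 + 4·12 = 28 + 48 = 76°C.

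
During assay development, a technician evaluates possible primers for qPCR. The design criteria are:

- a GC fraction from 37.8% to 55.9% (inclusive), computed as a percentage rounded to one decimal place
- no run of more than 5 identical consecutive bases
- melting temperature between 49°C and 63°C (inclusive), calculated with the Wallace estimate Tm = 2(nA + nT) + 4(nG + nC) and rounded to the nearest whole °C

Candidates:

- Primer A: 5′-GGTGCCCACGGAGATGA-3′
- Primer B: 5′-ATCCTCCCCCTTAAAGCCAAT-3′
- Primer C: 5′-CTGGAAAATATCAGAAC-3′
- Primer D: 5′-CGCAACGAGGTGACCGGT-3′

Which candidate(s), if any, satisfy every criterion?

Primer A (17 nt, A=4 T=2 G=7 C=4): GC 11/17 = 64.7%, outside 37.8–55.9% ✗; longest run = 3 ✓; Tm = 2·6 + 4·11 = 56°C ✓ — fails.
Primer B (21 nt, A=6 T=5 G=1 C=9): GC 10/21 = 47.6% ✓; longest run = 5 ✓; Tm = 2·11 + 4·10 = 62°C ✓ — passes.
Primer C (17 nt, A=8 T=3 G=3 C=3): GC 6/17 = 35.3%, outside 37.8–55.9% ✗; longest run = 4 ✓; Tm = 2·11 + 4·6 = 46°C, outside 49–63°C ✗ — fails.
Primer D (18 nt, A=4 T=2 G=7 C=5): GC 12/18 = 66.7%, outside 37.8–55.9% ✗; longest run = 2 ✓; Tm = 2·6 + 4·12 = 60°C ✓ — fails.

Primer B only.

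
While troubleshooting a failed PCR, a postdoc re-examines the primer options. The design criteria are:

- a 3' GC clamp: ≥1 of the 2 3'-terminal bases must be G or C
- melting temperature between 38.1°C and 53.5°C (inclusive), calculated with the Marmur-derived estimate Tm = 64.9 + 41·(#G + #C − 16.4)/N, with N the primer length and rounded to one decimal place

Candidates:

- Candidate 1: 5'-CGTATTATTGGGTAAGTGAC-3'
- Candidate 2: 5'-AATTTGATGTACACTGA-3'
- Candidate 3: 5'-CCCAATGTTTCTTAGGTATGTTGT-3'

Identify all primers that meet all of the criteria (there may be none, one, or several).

Candidate 1 (20 nt, A=5 T=7 G=6 C=2): 3' end AC has 1 G/C ✓; Tm = 64.9 + 41·(8 − 16.4)/20 = 47.7°C ✓ — passes.
Candidate 2 (17 nt, A=6 T=6 G=3 C=2): 3' end GA has 1 G/C ✓; Tm = 64.9 + 41·(5 − 16.4)/17 = 37.4°C, outside 38.1–53.5°C ✗ — fails.
Candidate 3 (24 nt, A=4 T=11 G=5 C=4): 3' end GT has 1 G/C ✓; Tm = 64.9 + 41·(9 − 16.4)/24 = 52.3°C ✓ — passes.

Candidate 1 and Candidate 3.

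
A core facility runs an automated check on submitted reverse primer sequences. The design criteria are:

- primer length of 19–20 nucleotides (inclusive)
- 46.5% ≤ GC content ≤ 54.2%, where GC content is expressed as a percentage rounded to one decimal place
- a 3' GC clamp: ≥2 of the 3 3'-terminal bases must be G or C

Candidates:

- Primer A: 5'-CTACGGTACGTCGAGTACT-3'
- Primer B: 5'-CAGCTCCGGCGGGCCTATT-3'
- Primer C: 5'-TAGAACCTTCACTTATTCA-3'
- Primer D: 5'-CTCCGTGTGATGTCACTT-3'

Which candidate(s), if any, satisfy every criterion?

None of the candidates satisfy all criteria.

Primer A (19 nt, A=4 T=5 G=5 C=5): length 19 ✓; GC 10/19 = 52.6% ✓; 3' end ACT has 1 G/C, need ≥2 ✗ — fails.
Primer B (19 nt, A=2 T=4 G=6 C=7): length 19 ✓; GC 13/19 = 68.4%, outside 46.5–54.2% ✗; 3' end ATT has 0 G/C, need ≥2 ✗ — fails.
Primer C (19 nt, A=6 T=7 G=1 C=5): length 19 ✓; GC 6/19 = 31.6%, outside 46.5–54.2% ✗; 3' end TCA has 1 G/C, need ≥2 ✗ — fails.
Primer D (18 nt, A=2 T=7 G=4 C=5): length 18, outside 19–20 ✗; GC 9/18 = 50.0% ✓; 3' end CTT has 1 G/C, need ≥2 ✗ — fails.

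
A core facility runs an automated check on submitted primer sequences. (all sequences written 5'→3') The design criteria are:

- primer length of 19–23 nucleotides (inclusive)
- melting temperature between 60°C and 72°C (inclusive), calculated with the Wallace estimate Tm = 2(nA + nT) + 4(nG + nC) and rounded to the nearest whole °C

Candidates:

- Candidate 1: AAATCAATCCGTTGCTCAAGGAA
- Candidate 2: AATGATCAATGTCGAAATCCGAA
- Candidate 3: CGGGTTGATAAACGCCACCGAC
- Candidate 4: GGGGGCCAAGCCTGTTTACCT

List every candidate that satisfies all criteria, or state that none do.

Candidate 1, Candidate 2, Candidate 3 and Candidate 4.

Candidate 1 (23 nt, A=9 T=5 G=4 C=5): length 23 ✓; Tm = 2·14 + 4·9 = 64°C ✓ — passes.
Candidate 2 (23 nt, A=10 T=5 G=4 C=4): length 23 ✓; Tm = 2·15 + 4·8 = 62°C ✓ — passes.
Candidate 3 (22 nt, A=6 T=3 G=6 C=7): length 22 ✓; Tm = 2·9 + 4·13 = 70°C ✓ — passes.
Candidate 4 (21 nt, A=3 T=5 G=7 C=6): length 21 ✓; Tm = 2·8 + 4·13 = 68°C ✓ — passes.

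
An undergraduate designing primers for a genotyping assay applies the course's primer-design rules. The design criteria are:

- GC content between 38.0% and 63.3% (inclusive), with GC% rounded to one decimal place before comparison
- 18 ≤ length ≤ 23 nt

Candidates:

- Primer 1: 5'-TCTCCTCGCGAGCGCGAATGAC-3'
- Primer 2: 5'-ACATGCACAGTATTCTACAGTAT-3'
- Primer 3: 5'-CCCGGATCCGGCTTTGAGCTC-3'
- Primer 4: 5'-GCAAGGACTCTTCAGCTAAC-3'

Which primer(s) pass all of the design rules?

Primer 1 (22 nt, A=4 T=4 G=6 C=8): GC 14/22 = 63.6%, outside 38.0–63.3% ✗; length 22 ✓ — fails.
Primer 2 (23 nt, A=8 T=7 G=3 C=5): GC 8/23 = 34.8%, outside 38.0–63.3% ✗; length 23 ✓ — fails.
Primer 3 (21 nt, A=2 T=5 G=6 C=8): GC 14/21 = 66.7%, outside 38.0–63.3% ✗; length 21 ✓ — fails.
Primer 4 (20 nt, A=6 T=4 G=4 C=6): GC 10/20 = 50.0% ✓; length 20 ✓ — passes.

Primer 4 only.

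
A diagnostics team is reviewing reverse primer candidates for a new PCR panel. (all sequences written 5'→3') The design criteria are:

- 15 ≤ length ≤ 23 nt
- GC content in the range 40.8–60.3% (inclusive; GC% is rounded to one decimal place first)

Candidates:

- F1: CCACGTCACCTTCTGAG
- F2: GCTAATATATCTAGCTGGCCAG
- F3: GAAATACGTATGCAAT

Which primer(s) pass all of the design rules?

F1 (17 nt, A=3 T=4 G=3 C=7): length 17 ✓; GC 10/17 = 58.8% ✓ — passes.
F2 (22 nt, A=6 T=6 G=5 C=5): length 22 ✓; GC 10/22 = 45.5% ✓ — passes.
F3 (16 nt, A=7 T=4 G=3 C=2): length 16 ✓; GC 5/16 = 31.3%, outside 40.8–60.3% ✗ — fails.

F1 and F2.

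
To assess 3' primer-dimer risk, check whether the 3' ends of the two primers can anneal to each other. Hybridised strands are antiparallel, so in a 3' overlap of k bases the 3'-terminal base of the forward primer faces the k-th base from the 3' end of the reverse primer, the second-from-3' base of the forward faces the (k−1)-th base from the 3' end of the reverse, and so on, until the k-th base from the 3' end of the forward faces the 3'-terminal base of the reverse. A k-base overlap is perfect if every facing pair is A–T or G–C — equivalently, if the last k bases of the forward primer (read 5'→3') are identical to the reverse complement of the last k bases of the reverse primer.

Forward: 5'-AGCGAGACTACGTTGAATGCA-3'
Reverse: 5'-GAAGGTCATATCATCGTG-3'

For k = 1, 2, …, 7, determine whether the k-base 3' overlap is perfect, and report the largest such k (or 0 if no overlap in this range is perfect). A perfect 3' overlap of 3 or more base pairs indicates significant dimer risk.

Last 7 bases (5'→3') — forward …GAATGCA, reverse …CATCGTG.
Reverse complement of the reverse primer's last 7 bases: CACGATG; its first k bases are the reverse complement of the reverse primer's last k bases, so a perfect k-base overlap needs the forward primer's last k bases to equal them.
Comparing (forward last k vs required): k=1: A vs C ✗; k=2: CA vs CA ✓; k=3: GCA vs CAC ✗; k=4: TGCA vs CACG ✗; k=5: ATGCA vs CACGA ✗; k=6: AATGCA vs CACGAT ✗; k=7: GAATGCA vs CACGATG ✗.
Only k = 2 is perfect, so the longest perfect 3' overlap is 2.

Longest perfect overlap: 2 complementary base pairs; below the dimer-risk threshold (threshold 3).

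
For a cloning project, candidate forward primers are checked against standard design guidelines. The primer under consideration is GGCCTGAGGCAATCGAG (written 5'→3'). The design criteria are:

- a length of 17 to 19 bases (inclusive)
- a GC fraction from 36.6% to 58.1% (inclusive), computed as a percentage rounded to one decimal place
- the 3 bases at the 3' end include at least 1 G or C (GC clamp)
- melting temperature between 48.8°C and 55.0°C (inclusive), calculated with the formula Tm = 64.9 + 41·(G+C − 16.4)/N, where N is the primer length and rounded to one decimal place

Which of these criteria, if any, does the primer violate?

Fails: GC content.

Base counts: A=4, T=2, G=7, C=4 (length 17).
length: length 17 ✓
GC content: GC 11/17 = 64.7%, outside 36.6–58.1% ✗
GC clamp: 3' end GAG has 2 G/C ✓
Tm: Tm = 64.9 + 41·(11 − 16.4)/17 = 51.9°C ✓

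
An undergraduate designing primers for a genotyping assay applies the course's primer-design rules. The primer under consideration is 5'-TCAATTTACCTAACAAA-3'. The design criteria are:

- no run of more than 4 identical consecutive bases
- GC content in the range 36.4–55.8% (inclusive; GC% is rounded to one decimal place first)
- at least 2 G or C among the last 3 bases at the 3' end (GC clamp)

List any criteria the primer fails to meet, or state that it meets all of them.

Fails: GC content, GC clamp.

Base counts: A=8, T=5, G=0, C=4 (length 17).
homopolymer run: longest run = 3 ✓
GC content: GC 4/17 = 23.5%, outside 36.4–55.8% ✗
GC clamp: 3' end AAA has 0 G/C, need ≥2 ✗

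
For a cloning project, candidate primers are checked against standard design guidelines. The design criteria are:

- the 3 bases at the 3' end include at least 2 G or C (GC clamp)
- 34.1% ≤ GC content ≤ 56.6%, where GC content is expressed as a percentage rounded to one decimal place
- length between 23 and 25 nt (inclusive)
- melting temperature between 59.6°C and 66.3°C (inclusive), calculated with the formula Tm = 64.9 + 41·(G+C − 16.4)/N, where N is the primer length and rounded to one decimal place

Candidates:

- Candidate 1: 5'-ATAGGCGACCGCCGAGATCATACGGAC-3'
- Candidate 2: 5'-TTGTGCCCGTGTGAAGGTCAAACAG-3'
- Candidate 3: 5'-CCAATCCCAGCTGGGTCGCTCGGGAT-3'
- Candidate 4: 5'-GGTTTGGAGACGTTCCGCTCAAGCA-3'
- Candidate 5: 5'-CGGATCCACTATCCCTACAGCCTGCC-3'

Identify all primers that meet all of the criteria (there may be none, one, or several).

Candidate 4 only.

Candidate 1 (27 nt, A=8 T=3 G=8 C=8): 3' end GAC has 2 G/C ✓; GC 16/27 = 59.3%, outside 34.1–56.6% ✗; length 27, outside 23–25 ✗; Tm = 64.9 + 41·(16 − 16.4)/27 = 64.3°C ✓ — fails.
Candidate 2 (25 nt, A=6 T=6 G=8 C=5): 3' end CAG has 2 G/C ✓; GC 13/25 = 52.0% ✓; length 25 ✓; Tm = 64.9 + 41·(13 − 16.4)/25 = 59.3°C, outside 59.6–66.3°C ✗ — fails.
Candidate 3 (26 nt, A=4 T=5 G=8 C=9): 3' end GAT has 1 G/C, need ≥2 ✗; GC 17/26 = 65.4%, outside 34.1–56.6% ✗; length 26, outside 23–25 ✗; Tm = 64.9 + 41·(17 − 16.4)/26 = 65.8°C ✓ — fails.
Candidate 4 (25 nt, A=5 T=6 G=8 C=6): 3' end GCA has 2 G/C ✓; GC 14/25 = 56.0% ✓; length 25 ✓; Tm = 64.9 + 41·(14 − 16.4)/25 = 61.0°C ✓ — passes.
Candidate 5 (26 nt, A=5 T=5 G=4 C=12): 3' end GCC has 3 G/C ✓; GC 16/26 = 61.5%, outside 34.1–56.6% ✗; length 26, outside 23–25 ✗; Tm = 64.9 + 41·(16 − 16.4)/26 = 64.3°C ✓ — fails.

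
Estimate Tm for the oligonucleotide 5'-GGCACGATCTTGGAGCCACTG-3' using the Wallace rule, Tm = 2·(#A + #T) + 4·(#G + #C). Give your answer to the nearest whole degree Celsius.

68°C

Base counts: A=4, T=4, G=7, C=6 (length 21).
Tm = 2·(4+4) + 4·(7+6) = 2·8 + 4·13 = 16 + 52 = 68°C.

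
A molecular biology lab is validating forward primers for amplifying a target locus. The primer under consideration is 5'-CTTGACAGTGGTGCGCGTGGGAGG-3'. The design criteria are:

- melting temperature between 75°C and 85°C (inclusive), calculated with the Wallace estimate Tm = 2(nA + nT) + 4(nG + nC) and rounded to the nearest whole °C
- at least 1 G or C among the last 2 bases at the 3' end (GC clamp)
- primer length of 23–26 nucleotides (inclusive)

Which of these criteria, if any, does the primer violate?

Meets all criteria.

Base counts: A=3, T=5, G=12, C=4 (length 24).
Tm: Tm = 2·8 + 4·16 = 80°C ✓
GC clamp: 3' end GG has 2 G/C ✓
length: length 24 ✓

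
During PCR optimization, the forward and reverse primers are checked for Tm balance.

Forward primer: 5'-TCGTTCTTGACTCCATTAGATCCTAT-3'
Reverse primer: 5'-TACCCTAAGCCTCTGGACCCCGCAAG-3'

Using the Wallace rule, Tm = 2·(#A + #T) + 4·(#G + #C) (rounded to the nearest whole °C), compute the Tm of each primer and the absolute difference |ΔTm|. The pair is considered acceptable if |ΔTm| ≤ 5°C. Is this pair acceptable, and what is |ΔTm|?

|ΔTm| = 12°C; the pair is not acceptable.

Forward: A=5 T=11 G=3 C=7 → Tm = 2·16 + 4·10 = 72°C.
Reverse: A=6 T=4 G=5 C=11 → Tm = 2·10 + 4·16 = 84°C.
|ΔTm| = |72 − 84| = 12°C, > 5°C.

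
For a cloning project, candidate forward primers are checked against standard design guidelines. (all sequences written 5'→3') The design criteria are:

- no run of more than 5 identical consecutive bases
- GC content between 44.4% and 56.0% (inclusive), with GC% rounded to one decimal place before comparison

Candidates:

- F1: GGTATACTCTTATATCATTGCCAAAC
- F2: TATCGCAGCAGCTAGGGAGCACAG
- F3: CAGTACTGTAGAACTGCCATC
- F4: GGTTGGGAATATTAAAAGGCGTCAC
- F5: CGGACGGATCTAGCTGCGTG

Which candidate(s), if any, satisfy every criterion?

F3 only.

F1 (26 nt, A=8 T=9 G=3 C=6): longest run = 3 ✓; GC 9/26 = 34.6%, outside 44.4–56.0% ✗ — fails.
F2 (24 nt, A=7 T=3 G=8 C=6): longest run = 3 ✓; GC 14/24 = 58.3%, outside 44.4–56.0% ✗ — fails.
F3 (21 nt, A=6 T=5 G=4 C=6): longest run = 2 ✓; GC 10/21 = 47.6% ✓ — passes.
F4 (25 nt, A=8 T=6 G=8 C=3): longest run = 4 ✓; GC 11/25 = 44.0%, outside 44.4–56.0% ✗ — fails.
F5 (20 nt, A=3 T=4 G=8 C=5): longest run = 2 ✓; GC 13/20 = 65.0%, outside 44.4–56.0% ✗ — fails.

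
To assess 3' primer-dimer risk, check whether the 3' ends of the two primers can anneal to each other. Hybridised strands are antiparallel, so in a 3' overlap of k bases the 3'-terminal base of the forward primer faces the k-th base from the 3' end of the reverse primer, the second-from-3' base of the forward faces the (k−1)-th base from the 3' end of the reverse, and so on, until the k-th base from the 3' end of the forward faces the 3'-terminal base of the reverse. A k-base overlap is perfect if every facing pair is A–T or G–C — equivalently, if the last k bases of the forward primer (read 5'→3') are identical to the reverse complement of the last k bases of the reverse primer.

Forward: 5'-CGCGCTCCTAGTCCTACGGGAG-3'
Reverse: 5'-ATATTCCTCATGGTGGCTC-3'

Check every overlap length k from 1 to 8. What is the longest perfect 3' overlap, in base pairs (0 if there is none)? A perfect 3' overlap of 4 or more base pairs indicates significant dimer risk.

Last 8 bases (5'→3') — forward …TACGGGAG, reverse …GGTGGCTC.
Reverse complement of the reverse primer's last 8 bases: GAGCCACC; its first k bases are the reverse complement of the reverse primer's last k bases, so a perfect k-base overlap needs the forward primer's last k bases to equal them.
Comparing (forward last k vs required): k=1: G vs G ✓; k=2: AG vs GA ✗; k=3: GAG vs GAG ✓; k=4: GGAG vs GAGC ✗; k=5: GGGAG vs GAGCC ✗; k=6: CGGGAG vs GAGCCA ✗; k=7: ACGGGAG vs GAGCCAC ✗; k=8: TACGGGAG vs GAGCCACC ✗.
Perfect overlaps at k = 1, 3; the largest is 3.

Longest perfect overlap: 3 complementary base pairs; below the dimer-risk threshold (threshold 4).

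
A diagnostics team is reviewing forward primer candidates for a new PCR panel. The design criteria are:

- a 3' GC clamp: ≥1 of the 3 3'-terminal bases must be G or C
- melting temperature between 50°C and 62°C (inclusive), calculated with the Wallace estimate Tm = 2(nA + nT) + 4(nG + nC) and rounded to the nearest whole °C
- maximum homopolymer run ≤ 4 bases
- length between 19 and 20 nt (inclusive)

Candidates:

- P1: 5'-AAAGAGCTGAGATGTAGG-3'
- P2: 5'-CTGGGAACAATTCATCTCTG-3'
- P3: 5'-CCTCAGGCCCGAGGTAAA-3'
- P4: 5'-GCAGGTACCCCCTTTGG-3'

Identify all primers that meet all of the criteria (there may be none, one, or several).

P2 only.

P1 (18 nt, A=7 T=3 G=7 C=1): 3' end AGG has 2 G/C ✓; Tm = 2·10 + 4·8 = 52°C ✓; longest run = 3 ✓; length 18, outside 19–20 ✗ — fails.
P2 (20 nt, A=5 T=6 G=4 C=5): 3' end CTG has 2 G/C ✓; Tm = 2·11 + 4·9 = 58°C ✓; longest run = 3 ✓; length 20 ✓ — passes.
P3 (18 nt, A=5 T=2 G=5 C=6): 3' end AAA has 0 G/C, need ≥1 ✗; Tm = 2·7 + 4·11 = 58°C ✓; longest run = 3 ✓; length 18, outside 19–20 ✗ — fails.
P4 (17 nt, A=2 T=4 G=5 C=6): 3' end TGG has 2 G/C ✓; Tm = 2·6 + 4·11 = 56°C ✓; longest run = 5, exceeds 4 ✗; length 17, outside 19–20 ✗ — fails.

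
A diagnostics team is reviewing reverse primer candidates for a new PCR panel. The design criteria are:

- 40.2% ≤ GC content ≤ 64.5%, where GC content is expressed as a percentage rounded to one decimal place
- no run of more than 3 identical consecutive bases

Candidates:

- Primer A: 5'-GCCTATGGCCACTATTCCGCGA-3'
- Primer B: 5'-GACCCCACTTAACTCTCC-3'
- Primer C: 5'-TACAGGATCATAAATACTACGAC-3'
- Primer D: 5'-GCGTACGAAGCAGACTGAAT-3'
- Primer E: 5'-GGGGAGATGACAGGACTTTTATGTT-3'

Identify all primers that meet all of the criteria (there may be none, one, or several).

Primer A (22 nt, A=4 T=5 G=5 C=8): GC 13/22 = 59.1% ✓; longest run = 2 ✓ — passes.
Primer B (18 nt, A=4 T=4 G=1 C=9): GC 10/18 = 55.6% ✓; longest run = 4, exceeds 3 ✗ — fails.
Primer C (23 nt, A=10 T=5 G=3 C=5): GC 8/23 = 34.8%, outside 40.2–64.5% ✗; longest run = 3 ✓ — fails.
Primer D (20 nt, A=7 T=3 G=6 C=4): GC 10/20 = 50.0% ✓; longest run = 2 ✓ — passes.
Primer E (25 nt, A=6 T=8 G=9 C=2): GC 11/25 = 44.0% ✓; longest run = 4, exceeds 3 ✗ — fails.

Primer A and Primer D.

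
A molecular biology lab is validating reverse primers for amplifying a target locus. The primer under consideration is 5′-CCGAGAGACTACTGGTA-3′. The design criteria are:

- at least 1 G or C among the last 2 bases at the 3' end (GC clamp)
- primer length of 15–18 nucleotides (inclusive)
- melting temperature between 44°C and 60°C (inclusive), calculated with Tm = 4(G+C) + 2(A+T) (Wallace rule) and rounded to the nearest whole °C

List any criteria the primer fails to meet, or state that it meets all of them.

Fails: GC clamp.

Base counts: A=5, T=3, G=5, C=4 (length 17).
GC clamp: 3' end TA has 0 G/C, need ≥1 ✗
length: length 17 ✓
Tm: Tm = 2·8 + 4·9 = 52°C ✓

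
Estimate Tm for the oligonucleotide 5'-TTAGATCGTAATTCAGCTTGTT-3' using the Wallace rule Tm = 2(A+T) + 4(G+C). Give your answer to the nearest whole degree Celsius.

58°C

Base counts: A=5, T=10, G=4, C=3 (length 22).
Tm = 2·(5+10) + 4·(4+3) = 2·15 + 4·7 = 30 + 28 = 58°C.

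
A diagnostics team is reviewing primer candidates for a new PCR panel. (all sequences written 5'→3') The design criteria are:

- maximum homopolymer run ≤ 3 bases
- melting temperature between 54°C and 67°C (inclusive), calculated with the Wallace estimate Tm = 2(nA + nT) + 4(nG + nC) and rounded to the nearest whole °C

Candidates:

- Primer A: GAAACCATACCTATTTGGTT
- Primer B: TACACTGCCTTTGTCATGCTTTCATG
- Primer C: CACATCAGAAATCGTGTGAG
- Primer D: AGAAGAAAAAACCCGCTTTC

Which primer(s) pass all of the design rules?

Primer A (20 nt, A=6 T=7 G=3 C=4): longest run = 3 ✓; Tm = 2·13 + 4·7 = 54°C ✓ — passes.
Primer B (26 nt, A=4 T=11 G=4 C=7): longest run = 3 ✓; Tm = 2·15 + 4·11 = 74°C, outside 54–67°C ✗ — fails.
Primer C (20 nt, A=7 T=4 G=5 C=4): longest run = 3 ✓; Tm = 2·11 + 4·9 = 58°C ✓ — passes.
Primer D (20 nt, A=9 T=3 G=3 C=5): longest run = 6, exceeds 3 ✗; Tm = 2·12 + 4·8 = 56°C ✓ — fails.

Primer A and Primer C.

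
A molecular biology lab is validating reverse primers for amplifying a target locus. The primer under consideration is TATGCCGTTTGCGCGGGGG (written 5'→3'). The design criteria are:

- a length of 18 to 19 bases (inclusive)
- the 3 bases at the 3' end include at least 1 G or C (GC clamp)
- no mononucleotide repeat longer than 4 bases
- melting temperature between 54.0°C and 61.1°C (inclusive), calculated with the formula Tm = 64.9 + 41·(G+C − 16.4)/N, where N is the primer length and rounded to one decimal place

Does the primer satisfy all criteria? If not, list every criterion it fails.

Fails: homopolymer run.

Base counts: A=1, T=5, G=9, C=4 (length 19).
length: length 19 ✓
GC clamp: 3' end GGG has 3 G/C ✓
homopolymer run: longest run = 5, exceeds 4 ✗
Tm: Tm = 64.9 + 41·(13 − 16.4)/19 = 57.6°C ✓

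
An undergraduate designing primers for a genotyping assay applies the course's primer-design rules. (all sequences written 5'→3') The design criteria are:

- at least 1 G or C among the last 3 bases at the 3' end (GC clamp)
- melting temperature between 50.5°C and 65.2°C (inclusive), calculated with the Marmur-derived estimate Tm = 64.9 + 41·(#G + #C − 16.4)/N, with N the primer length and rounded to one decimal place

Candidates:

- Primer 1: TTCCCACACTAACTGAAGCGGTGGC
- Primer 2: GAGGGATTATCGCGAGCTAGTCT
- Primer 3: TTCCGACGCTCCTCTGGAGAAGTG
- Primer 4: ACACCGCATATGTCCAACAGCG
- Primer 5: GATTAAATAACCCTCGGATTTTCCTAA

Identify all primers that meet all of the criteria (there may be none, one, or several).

Primer 1 (25 nt, A=6 T=5 G=6 C=8): 3' end GGC has 3 G/C ✓; Tm = 64.9 + 41·(14 − 16.4)/25 = 61.0°C ✓ — passes.
Primer 2 (23 nt, A=5 T=6 G=8 C=4): 3' end TCT has 1 G/C ✓; Tm = 64.9 + 41·(12 − 16.4)/23 = 57.1°C ✓ — passes.
Primer 3 (24 nt, A=4 T=6 G=7 C=7): 3' end GTG has 2 G/C ✓; Tm = 64.9 + 41·(14 − 16.4)/24 = 60.8°C ✓ — passes.
Primer 4 (22 nt, A=7 T=3 G=4 C=8): 3' end GCG has 3 G/C ✓; Tm = 64.9 + 41·(12 − 16.4)/22 = 56.7°C ✓ — passes.
Primer 5 (27 nt, A=9 T=9 G=3 C=6): 3' end TAA has 0 G/C, need ≥1 ✗; Tm = 64.9 + 41·(9 − 16.4)/27 = 53.7°C ✓ — fails.

Primer 1, Primer 2, Primer 3 and Primer 4.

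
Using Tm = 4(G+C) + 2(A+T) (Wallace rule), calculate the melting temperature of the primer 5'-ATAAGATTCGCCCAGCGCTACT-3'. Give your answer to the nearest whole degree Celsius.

Base counts: A=6, T=5, G=4, C=7 (length 22).
Tm = 2·(6+5) + 4·(4+7) = 2·11 + 4·11 = 22 + 44 = 66°C.

66°C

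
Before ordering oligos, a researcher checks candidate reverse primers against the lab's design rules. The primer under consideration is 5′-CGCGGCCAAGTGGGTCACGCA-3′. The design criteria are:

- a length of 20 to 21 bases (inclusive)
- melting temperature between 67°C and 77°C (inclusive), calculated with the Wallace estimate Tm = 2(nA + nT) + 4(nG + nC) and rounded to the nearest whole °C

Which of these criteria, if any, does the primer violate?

Meets all criteria.

Base counts: A=4, T=2, G=8, C=7 (length 21).
length: length 21 ✓
Tm: Tm = 2·6 + 4·15 = 72°C ✓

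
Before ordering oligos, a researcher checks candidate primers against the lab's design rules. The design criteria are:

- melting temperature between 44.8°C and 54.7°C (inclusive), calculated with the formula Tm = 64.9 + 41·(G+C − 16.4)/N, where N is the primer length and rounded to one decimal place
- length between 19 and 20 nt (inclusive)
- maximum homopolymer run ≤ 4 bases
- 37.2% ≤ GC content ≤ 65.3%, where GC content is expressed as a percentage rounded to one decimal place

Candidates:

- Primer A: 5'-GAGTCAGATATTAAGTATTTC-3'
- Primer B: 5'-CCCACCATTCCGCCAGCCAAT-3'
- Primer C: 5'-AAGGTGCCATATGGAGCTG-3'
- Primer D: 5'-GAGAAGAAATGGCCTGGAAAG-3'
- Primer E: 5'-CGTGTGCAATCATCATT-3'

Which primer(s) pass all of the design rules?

Primer C only.

Primer A (21 nt, A=7 T=8 G=4 C=2): Tm = 64.9 + 41·(6 − 16.4)/21 = 44.6°C, outside 44.8–54.7°C ✗; length 21, outside 19–20 ✗; longest run = 3 ✓; GC 6/21 = 28.6%, outside 37.2–65.3% ✗ — fails.
Primer B (21 nt, A=5 T=3 G=2 C=11): Tm = 64.9 + 41·(13 − 16.4)/21 = 58.3°C, outside 44.8–54.7°C ✗; length 21, outside 19–20 ✗; longest run = 3 ✓; GC 13/21 = 61.9% ✓ — fails.
Primer C (19 nt, A=5 T=4 G=7 C=3): Tm = 64.9 + 41·(10 − 16.4)/19 = 51.1°C ✓; length 19 ✓; longest run = 2 ✓; GC 10/19 = 52.6% ✓ — passes.
Primer D (21 nt, A=9 T=2 G=8 C=2): Tm = 64.9 + 41·(10 − 16.4)/21 = 52.4°C ✓; length 21, outside 19–20 ✗; longest run = 3 ✓; GC 10/21 = 47.6% ✓ — fails.
Primer E (17 nt, A=4 T=6 G=3 C=4): Tm = 64.9 + 41·(7 − 16.4)/17 = 42.2°C, outside 44.8–54.7°C ✗; length 17, outside 19–20 ✗; longest run = 2 ✓; GC 7/17 = 41.2% ✓ — fails.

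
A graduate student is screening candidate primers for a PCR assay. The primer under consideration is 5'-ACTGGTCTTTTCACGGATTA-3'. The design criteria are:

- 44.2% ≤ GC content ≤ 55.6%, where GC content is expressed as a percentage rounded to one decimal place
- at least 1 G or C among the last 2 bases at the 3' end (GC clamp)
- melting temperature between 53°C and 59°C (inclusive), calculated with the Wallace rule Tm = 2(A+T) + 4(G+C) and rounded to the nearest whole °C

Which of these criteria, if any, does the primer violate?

Base counts: A=4, T=8, G=4, C=4 (length 20).
GC content: GC 8/20 = 40.0%, outside 44.2–55.6% ✗
GC clamp: 3' end TA has 0 G/C, need ≥1 ✗
Tm: Tm = 2·12 + 4·8 = 56°C ✓

Fails: GC content, GC clamp.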